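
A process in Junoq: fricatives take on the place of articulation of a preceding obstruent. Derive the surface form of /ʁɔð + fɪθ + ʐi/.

/f/ is a voiceless labiodental fricative. The preceding trigger /ð/ is dental, so /f/ must become dental as well.
Changing only its place to dental gives [θ] — the voiceless dental fricative.
At the second juncture, /ʐ/ likewise becomes [ð] adjacent to /θ/.

[ʁɔðθɪθði]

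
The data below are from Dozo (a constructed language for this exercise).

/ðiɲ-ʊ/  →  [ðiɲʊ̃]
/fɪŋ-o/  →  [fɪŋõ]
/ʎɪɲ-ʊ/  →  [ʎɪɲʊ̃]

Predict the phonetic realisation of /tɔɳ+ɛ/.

The data show progressive nasality assimilation (vowel nasalisation): /ʊ/ → [ʊ̃] after /ɲ/; /o/ → [õ] after /ŋ/ — a vowel is nasalised by an immediately preceding nasal consonant.
/ɛ/ sits next to the nasal /ɳ/ and is therefore nasalised to [ɛ̃].

[tɔɳɛ̃]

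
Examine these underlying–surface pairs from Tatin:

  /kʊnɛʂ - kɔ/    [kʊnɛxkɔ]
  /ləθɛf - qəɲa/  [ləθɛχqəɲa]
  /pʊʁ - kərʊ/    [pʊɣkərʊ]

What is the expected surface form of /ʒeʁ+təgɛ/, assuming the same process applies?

The data show regressive place assimilation: /ʂ/ → [x] before /k/; /f/ → [χ] before /q/; /ʁ/ → [ɣ] before /k/. In each pair only place changes, matching the following consonant, while manner and voice stay constant.
The rule targets /ʁ/ (voiced uvular fricative), which sits before the trigger /t/ (alveolar).
Changing only its place to alveolar gives [z] — the voiced alveolar fricative.

[ʒeztəgɛ]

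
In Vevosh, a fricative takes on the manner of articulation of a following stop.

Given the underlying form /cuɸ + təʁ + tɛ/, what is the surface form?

/ɸ/ is a voiceless bilabial fricative. The following trigger /t/ is a stop, so /ɸ/ must become a stop as well.
Changing only its manner to stop gives [p] — the voiceless bilabial stop.
The same rule applies at the second boundary: /ʁ/ → [ɢ] next to /t/.

[cuptəɢtɛ]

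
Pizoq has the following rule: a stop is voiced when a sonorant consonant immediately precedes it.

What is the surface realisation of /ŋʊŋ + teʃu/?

[ŋʊŋdeʃu]

/t/ is a voiceless alveolar stop. The preceding trigger /ŋ/ is voiced, so /t/ must become voiced as well.
A voiced alveolar stop is [d], so the surface segment is [d].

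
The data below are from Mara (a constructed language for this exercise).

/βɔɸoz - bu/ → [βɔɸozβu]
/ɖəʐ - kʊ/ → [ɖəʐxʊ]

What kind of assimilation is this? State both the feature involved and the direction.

The segment that alternates is /b/, which surfaces as [β] when adjacent to /z/.
The change stop → fricative matches the manner of the preceding /z/, identifying this as manner assimilation.
Place and voice are unchanged, so the assimilation is partial, not total.
Checking the remaining alternation: /k/ → [x] after /ʐ/ (stop → fricative, matching a fricative) — only manner changes, and always toward the preceding segment.
Since the segment that changes follows the conditioning segment, the assimilation is progressive.

progressive manner assimilation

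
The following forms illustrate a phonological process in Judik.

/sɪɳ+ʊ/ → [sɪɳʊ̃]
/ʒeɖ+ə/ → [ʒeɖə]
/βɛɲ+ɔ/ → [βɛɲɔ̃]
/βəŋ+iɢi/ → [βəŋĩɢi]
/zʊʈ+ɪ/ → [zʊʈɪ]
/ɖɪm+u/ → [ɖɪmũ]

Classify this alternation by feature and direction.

progressive nasality assimilation (vowel nasalisation)

The vowel /ʊ/ surfaces as nasalised [ʊ̃] next to the preceding nasal /ɳ/ — it has acquired the [+nasal] feature of its neighbour.
Likewise in the remaining data: /ɔ/ → [ɔ̃] after /ɲ/; /i/ → [ĩ] after /ŋ/; /u/ → [ũ] after /m/ — each time a vowel is nasalised next to a preceding nasal.
No change occurs in [ʒeɖə], [zʊʈɪ] because the vowel at the boundary is adjacent to an oral consonant, not a nasal (/ə/ next to /ɖ/; /ɪ/ next to /ʈ/).
Because the conditioning nasal is to the left of the vowel that changes, the process is progressive (perseverative).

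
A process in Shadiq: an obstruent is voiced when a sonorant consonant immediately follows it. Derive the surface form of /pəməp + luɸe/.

[pəməbluɸe]

/p/ is a voiceless bilabial stop. The following trigger /l/ is voiced, so /p/ must become voiced as well.
A voiced bilabial stop is [b], so the surface segment is [b].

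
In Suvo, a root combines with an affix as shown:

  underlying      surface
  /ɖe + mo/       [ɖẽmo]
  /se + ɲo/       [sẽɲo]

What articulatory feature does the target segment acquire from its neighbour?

nasality

The vowel /e/ surfaces as nasalised [ẽ] next to the following nasal /m/ — it has acquired the [+nasal] feature of its neighbour.
Likewise in the remaining data: /e/ → [ẽ] before /ɲ/ — each time a vowel is nasalised next to a following nasal.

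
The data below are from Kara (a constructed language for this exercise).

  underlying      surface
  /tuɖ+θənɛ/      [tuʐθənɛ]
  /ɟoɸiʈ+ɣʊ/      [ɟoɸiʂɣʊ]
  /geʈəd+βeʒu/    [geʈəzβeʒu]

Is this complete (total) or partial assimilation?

partial assimilation

Underlying /ɖ/ is realised as [ʐ] next to /θ/; /θ/ itself does not change.
The change stop → fricative matches the manner of the following /θ/, identifying this as manner assimilation.
Place and voice are unchanged, so the assimilation is partial, not total.
Checking the remaining alternations: /ʈ/ → [ʂ] before /ɣ/ (stop → fricative, matching a fricative); /d/ → [z] before /β/ (stop → fricative, matching a fricative) — only manner changes, and always toward the following segment.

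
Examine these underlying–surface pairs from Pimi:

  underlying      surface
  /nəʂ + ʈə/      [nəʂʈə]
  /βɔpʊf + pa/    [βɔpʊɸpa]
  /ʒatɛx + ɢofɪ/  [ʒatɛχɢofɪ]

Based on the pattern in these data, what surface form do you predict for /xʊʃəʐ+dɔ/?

[xʊʃəzdɔ]

The data show regressive place assimilation: /f/ → [ɸ] before /p/; /x/ → [χ] before /ɢ/. In each pair only place changes, matching the following consonant, while manner and voice stay constant.
Nothing changes in [nəʂʈə]: there the adjacent consonants already agree in place (/ʂ/ and /ʈ/ are both retroflex), so this form is consistent with the same rule.
The rule targets /ʐ/ (voiced retroflex fricative), which sits before the trigger /d/ (alveolar).
Changing only its place to alveolar gives [z] — the voiced alveolar fricative.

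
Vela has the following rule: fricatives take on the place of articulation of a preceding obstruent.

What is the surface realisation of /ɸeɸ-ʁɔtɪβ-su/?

[ɸeɸβɔtɪβɸu]

The rule targets /ʁ/ (voiced uvular fricative), which sits after the trigger /ɸ/ (bilabial).
Changing only its place to bilabial gives [β] — the voiced bilabial fricative.
At the second juncture, /s/ likewise becomes [ɸ] adjacent to /β/.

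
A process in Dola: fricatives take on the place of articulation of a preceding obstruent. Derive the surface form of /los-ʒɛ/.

[loszɛ]

The rule targets /ʒ/ (voiced postalveolar fricative), which sits after the trigger /s/ (alveolar).
The voiced alveolar fricative is [z], so /ʒ/ → [z].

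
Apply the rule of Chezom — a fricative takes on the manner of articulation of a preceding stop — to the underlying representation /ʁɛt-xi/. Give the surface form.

The rule targets /x/ (voiceless velar fricative), which sits after the trigger /t/ (stop).
A voiceless velar stop is [k], so the surface segment is [k].

[ʁɛtki]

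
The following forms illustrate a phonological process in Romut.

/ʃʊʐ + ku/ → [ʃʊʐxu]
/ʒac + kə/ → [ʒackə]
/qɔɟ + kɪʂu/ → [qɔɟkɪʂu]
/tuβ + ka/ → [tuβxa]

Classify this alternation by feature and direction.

Comparing underlying and surface forms, /k/ → [x] is the alternation; the neighbouring /ʐ/ is constant.
/k/ is a stop while /ʐ/ is a fricative; the output [x] is a fricative, matching the trigger — so the feature that spreads is manner.
Place and voice are unchanged, so the assimilation is partial, not total.
The other alternating form patterns the same way: /k/ → [x] after /β/ (stop → fricative, matching a fricative) — only manner changes, and always toward the preceding segment.
Nothing changes in [ʒackə], [qɔɟkɪʂu]: there the adjacent consonants already agree in manner (/k/ and /c/ are both stops; /k/ and /ɟ/ are both stops), so these forms are consistent with the same rule.
The trigger is the preceding segment, so the direction is progressive (perseverative).

progressive manner assimilation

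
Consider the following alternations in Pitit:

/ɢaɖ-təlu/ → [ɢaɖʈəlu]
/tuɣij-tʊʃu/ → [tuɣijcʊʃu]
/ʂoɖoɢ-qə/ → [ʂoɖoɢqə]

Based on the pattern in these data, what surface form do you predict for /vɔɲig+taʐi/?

The data show progressive place assimilation: /t/ → [ʈ] after /ɖ/; /t/ → [c] after /j/. In each pair only place changes, matching the preceding consonant, while manner and voice stay constant.
Nothing changes in [ʂoɖoɢqə]: there the adjacent consonants already agree in place (/q/ and /ɢ/ are both uvular), so this form is consistent with the same rule.
The rule targets /t/ (voiceless alveolar stop), which sits after the trigger /g/ (velar).
A voiceless velar stop is [k], so the surface segment is [k].

[vɔɲigkaʐi]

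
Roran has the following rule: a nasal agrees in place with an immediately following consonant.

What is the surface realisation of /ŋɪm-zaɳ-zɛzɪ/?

The rule targets /m/ (voiced bilabial nasal), which sits before the trigger /z/ (alveolar).
A voiced alveolar nasal is [n], so the surface segment is [n].
The same rule applies at the second boundary: /ɳ/ → [n] next to /z/.

[ŋɪnzanzɛzɪ]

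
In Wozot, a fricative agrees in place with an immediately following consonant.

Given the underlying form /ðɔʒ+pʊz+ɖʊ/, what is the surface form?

/ʒ/ is a voiced postalveolar fricative. The following trigger /p/ is bilabial, so /ʒ/ must become bilabial as well.
The voiced bilabial fricative is [β], so /ʒ/ → [β].
The same rule applies at the second boundary: /z/ → [ʐ] next to /ɖ/.

[ðɔβpʊʐɖʊ]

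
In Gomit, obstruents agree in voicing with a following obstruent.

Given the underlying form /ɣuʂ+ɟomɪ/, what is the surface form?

[ɣuʐɟomɪ]

/ʂ/ is a voiceless retroflex fricative. The following trigger /ɟ/ is voiced, so /ʂ/ must become voiced as well.
The voiced retroflex fricative is [ʐ], so /ʂ/ → [ʐ].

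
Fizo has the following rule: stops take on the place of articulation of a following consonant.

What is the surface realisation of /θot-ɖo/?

[θoʈɖo]

The rule targets /t/ (voiceless alveolar stop), which sits before the trigger /ɖ/ (retroflex).
Changing only its place to retroflex gives [ʈ] — the voiceless retroflex stop.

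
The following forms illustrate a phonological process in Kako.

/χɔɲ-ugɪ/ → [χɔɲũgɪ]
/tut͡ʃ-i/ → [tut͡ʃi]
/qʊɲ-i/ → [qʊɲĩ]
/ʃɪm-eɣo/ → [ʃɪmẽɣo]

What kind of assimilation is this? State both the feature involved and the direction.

progressive nasality assimilation (vowel nasalisation)

The vowel /u/ surfaces as nasalised [ũ] next to the preceding nasal /ɲ/ — it has acquired the [+nasal] feature of its neighbour.
Likewise in the remaining data: /i/ → [ĩ] after /ɲ/; /e/ → [ẽ] after /m/ — each time a vowel is nasalised next to a preceding nasal.
No change occurs in [tut͡ʃi] because the vowel at the boundary is adjacent to an oral consonant, not a nasal (/i/ next to /t͡ʃ/).
Because the conditioning nasal is to the left of the vowel that changes, the process is progressive (perseverative).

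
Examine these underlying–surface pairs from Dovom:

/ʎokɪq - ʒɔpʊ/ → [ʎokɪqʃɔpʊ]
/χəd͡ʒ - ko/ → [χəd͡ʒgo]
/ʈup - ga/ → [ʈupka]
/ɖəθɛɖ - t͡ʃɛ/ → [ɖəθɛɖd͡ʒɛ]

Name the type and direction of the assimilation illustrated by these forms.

progressive voicing assimilation

The segment that alternates is /ʒ/, which surfaces as [ʃ] when adjacent to /q/.
/ʒ/ is voiced while /q/ is voiceless; the output [ʃ] is voiceless, matching the trigger — so the feature that spreads is voicing.
Place and manner are unchanged, so the assimilation is partial, not total.
The same holds elsewhere in the data: /k/ → [g] after /d͡ʒ/ (voiceless → voiced, matching voiced); /g/ → [k] after /p/ (voiced → voiceless, matching voiceless); /t͡ʃ/ → [d͡ʒ] after /ɖ/ (voiceless → voiced, matching voiced) — only voicing changes, and always toward the preceding segment.
The trigger is the preceding segment, so the direction is progressive (perseverative).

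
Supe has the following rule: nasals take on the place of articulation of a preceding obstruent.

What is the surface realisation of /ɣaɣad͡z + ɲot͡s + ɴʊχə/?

The rule targets /ɲ/ (voiced palatal nasal), which sits after the trigger /d͡z/ (alveolar).
A voiced alveolar nasal is [n], so the surface segment is [n].
The same rule applies at the second boundary: /ɴ/ → [n] next to /t͡s/.

[ɣaɣad͡znot͡snʊχə]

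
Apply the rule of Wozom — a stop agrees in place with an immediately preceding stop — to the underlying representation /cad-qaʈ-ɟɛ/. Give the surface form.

The rule targets /q/ (voiceless uvular stop), which sits after the trigger /d/ (alveolar).
A voiceless alveolar stop is [t], so the surface segment is [t].
The same rule applies at the second boundary: /ɟ/ → [ɖ] next to /ʈ/.

[cadtaʈɖɛ]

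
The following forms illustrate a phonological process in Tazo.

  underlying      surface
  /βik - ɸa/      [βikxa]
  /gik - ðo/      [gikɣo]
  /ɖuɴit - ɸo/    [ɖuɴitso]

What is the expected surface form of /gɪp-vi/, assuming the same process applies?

The data show progressive place assimilation: /ɸ/ → [x] after /k/; /ð/ → [ɣ] after /k/; /ɸ/ → [s] after /t/. In each pair only place changes, matching the preceding consonant, while manner and voice stay constant.
The rule targets /v/ (voiced labiodental fricative), which sits after the trigger /p/ (bilabial).
Changing only its place to bilabial gives [β] — the voiced bilabial fricative.

[gɪpβi]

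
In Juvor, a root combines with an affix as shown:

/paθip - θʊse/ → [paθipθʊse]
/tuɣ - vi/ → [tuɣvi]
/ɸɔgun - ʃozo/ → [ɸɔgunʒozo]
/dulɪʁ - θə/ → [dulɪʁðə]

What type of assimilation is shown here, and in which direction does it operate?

Underlying /ʃ/ is realised as [ʒ] next to /n/; /n/ itself does not change.
The change voiceless → voiced matches the voicing of the preceding /n/, identifying this as voicing assimilation.
Place and manner are unchanged, so the assimilation is partial, not total.
The other alternating form patterns the same way: /θ/ → [ð] after /ʁ/ (voiceless → voiced, matching voiced) — only voicing changes, and always toward the preceding segment.
No alternation appears in [paθipθʊse], [tuɣvi]: there the adjacent consonants already agree in voicing (/θ/ and /p/ are both voiceless; /v/ and /ɣ/ are both voiced), so these forms are consistent with the same rule.
The trigger is the preceding segment, so the direction is progressive (perseverative).

progressive voicing assimilation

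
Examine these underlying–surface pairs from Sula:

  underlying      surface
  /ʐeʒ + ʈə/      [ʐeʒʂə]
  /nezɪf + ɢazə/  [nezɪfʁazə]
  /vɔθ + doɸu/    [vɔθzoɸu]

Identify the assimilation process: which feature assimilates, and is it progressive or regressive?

progressive manner assimilation

Comparing underlying and surface forms, /ʈ/ → [ʂ] is the alternation; the neighbouring /ʒ/ is constant.
/ʈ/ is a stop while /ʒ/ is a fricative; the output [ʂ] is a fricative, matching the trigger — so the feature that spreads is manner.
Place and voice are unchanged, so the assimilation is partial, not total.
The other alternating forms pattern the same way: /ɢ/ → [ʁ] after /f/ (stop → fricative, matching a fricative); /d/ → [z] after /θ/ (stop → fricative, matching a fricative) — only manner changes, and always toward the preceding segment.
The trigger is the preceding segment, so the direction is progressive (perseverative).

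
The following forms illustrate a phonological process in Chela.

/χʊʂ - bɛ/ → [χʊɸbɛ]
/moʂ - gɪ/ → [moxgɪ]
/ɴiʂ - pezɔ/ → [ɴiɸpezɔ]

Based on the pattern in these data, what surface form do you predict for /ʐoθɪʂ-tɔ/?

[ʐoθɪstɔ]

The data show regressive place assimilation: /ʂ/ → [ɸ] before /b/; /ʂ/ → [x] before /g/; /ʂ/ → [ɸ] before /p/. In each pair only place changes, matching the following consonant, while manner and voice stay constant.
The rule targets /ʂ/ (voiceless retroflex fricative), which sits before the trigger /t/ (alveolar).
Changing only its place to alveolar gives [s] — the voiceless alveolar fricative.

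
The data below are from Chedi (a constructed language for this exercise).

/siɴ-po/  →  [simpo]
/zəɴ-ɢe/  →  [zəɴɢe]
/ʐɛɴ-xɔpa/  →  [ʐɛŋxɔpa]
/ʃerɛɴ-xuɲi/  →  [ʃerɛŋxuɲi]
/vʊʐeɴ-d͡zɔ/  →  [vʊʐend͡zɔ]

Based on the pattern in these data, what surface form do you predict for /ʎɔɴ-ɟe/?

The data show regressive place assimilation: /ɴ/ → [m] before /p/; /ɴ/ → [ŋ] before /x/; /ɴ/ → [n] before /d͡z/. In each pair only place changes, matching the following consonant, while manner and voice stay constant.
Nothing changes in [zəɴɢe]: there the adjacent consonants already agree in place (/ɴ/ and /ɢ/ are both uvular), so this form is consistent with the same rule.
The rule targets /ɴ/ (voiced uvular nasal), which sits before the trigger /ɟ/ (palatal).
The voiced palatal nasal is [ɲ], so /ɴ/ → [ɲ].

[ʎɔɲɟe]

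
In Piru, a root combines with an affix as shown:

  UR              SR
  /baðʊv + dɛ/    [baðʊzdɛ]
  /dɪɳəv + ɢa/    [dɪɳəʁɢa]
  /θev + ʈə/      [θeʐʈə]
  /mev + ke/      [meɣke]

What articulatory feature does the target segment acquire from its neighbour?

place

Underlying /v/ is realised as [z] next to /d/; /d/ itself does not change.
/v/ is labiodental while /d/ is alveolar; the output [z] is alveolar, matching the trigger — so the feature that spreads is place.
Checking the remaining alternations: /v/ → [ʁ] before /ɢ/ (labiodental → uvular, matching uvular); /v/ → [ʐ] before /ʈ/ (labiodental → retroflex, matching retroflex); /v/ → [ɣ] before /k/ (labiodental → velar, matching velar) — only place changes, and always toward the following segment.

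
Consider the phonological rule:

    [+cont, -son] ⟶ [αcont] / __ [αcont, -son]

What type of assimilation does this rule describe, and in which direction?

regressive manner assimilation

The shared variable α links the value of [cont] on the target to that of the neighbouring obstruent. [cont] distinguishes stops from fricatives — a manner-of-articulation feature — so this is manner assimilation.
The conditioning segment sits to the right of the focus bar, meaning the trigger follows the segment that changes — regressive assimilation.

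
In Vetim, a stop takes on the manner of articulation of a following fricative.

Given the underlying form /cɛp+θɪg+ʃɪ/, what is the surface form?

/p/ is a voiceless bilabial stop. The following trigger /θ/ is a fricative, so /p/ must become a fricative as well.
The voiceless bilabial fricative is [ɸ], so /p/ → [ɸ].
At the second juncture, /g/ likewise becomes [ɣ] adjacent to /ʃ/.

[cɛɸθɪɣʃɪ]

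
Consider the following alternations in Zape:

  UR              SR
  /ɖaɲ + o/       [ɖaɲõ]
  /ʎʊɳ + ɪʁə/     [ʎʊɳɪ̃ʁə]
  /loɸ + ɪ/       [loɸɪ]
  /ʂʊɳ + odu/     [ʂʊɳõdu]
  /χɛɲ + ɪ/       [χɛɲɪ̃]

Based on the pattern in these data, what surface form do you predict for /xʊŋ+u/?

[xʊŋũ]

The data show progressive nasality assimilation (vowel nasalisation): /o/ → [õ] after /ɲ/; /ɪ/ → [ɪ̃] after /ɳ/; /o/ → [õ] after /ɳ/; /ɪ/ → [ɪ̃] after /ɲ/ — a vowel is nasalised by an immediately preceding nasal consonant.
No change occurs in [loɸɪ] because the vowel at the boundary is adjacent to an oral consonant, not a nasal (/ɪ/ next to /ɸ/).
The vowel /u/ is adjacent to the preceding nasal /ŋ/, so it acquires [+nasal] and surfaces as [ũ].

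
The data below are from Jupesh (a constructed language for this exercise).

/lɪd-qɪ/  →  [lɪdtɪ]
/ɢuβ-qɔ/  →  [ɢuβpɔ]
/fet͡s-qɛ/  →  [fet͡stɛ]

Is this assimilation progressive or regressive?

progressive

Comparing underlying and surface forms, /q/ → [t] is the alternation; the neighbouring /d/ is constant.
The change uvular → alveolar matches the place of the preceding /d/, identifying this as place assimilation.
The same holds elsewhere in the data: /q/ → [p] after /β/ (uvular → bilabial, matching bilabial); /q/ → [t] after /t͡s/ (uvular → alveolar, matching alveolar) — only place changes, and always toward the preceding segment.
The trigger is the preceding segment, so the direction is progressive (perseverative).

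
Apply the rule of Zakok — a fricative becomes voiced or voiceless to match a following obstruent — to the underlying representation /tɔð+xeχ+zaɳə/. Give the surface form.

[tɔθxeʁzaɳə]

/ð/ is a voiced dental fricative. The following trigger /x/ is voiceless, so /ð/ must become voiceless as well.
The voiceless dental fricative is [θ], so /ð/ → [θ].
At the second juncture, /χ/ likewise becomes [ʁ] adjacent to /z/.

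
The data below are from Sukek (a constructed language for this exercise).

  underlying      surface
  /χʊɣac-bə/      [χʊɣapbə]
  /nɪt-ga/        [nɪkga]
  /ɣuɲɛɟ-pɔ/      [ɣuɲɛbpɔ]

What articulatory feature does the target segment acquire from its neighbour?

Underlying /c/ is realised as [p] next to /b/; /b/ itself does not change.
/c/ is palatal while /b/ is bilabial; the output [p] is bilabial, matching the trigger — so the feature that spreads is place.
The same holds elsewhere in the data: /t/ → [k] before /g/ (alveolar → velar, matching velar); /ɟ/ → [b] before /p/ (palatal → bilabial, matching bilabial) — only place changes, and always toward the following segment.

place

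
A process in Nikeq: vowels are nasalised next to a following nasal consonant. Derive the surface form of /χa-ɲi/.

/a/ sits next to the nasal /ɲ/ and is therefore nasalised to [ã].

[χãɲi]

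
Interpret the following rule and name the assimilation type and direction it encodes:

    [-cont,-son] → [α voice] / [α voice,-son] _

progressive voicing assimilation

The rule copies [voice] from the environment onto the target, so the assimilating feature is voicing.
The conditioning segment sits to the left of the focus bar, meaning the trigger precedes the segment that changes — progressive assimilation.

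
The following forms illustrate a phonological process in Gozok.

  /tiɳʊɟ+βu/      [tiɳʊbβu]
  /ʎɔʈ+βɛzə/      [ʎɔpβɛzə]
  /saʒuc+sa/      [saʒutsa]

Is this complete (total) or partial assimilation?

partial assimilation

Comparing underlying and surface forms, /ɟ/ → [b] is the alternation; the neighbouring /β/ is constant.
/ɟ/ is palatal while /β/ is bilabial; the output [b] is bilabial, matching the trigger — so the feature that spreads is place.
Manner and voice are unchanged, so the assimilation is partial, not total.
The other alternating forms pattern the same way: /ʈ/ → [p] before /β/ (retroflex → bilabial, matching bilabial); /c/ → [t] before /s/ (palatal → alveolar, matching alveolar) — only place changes, and always toward the following segment.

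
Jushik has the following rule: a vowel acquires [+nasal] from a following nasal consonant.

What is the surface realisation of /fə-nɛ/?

/ə/ sits next to the nasal /n/ and is therefore nasalised to [ə̃].

[fə̃nɛ]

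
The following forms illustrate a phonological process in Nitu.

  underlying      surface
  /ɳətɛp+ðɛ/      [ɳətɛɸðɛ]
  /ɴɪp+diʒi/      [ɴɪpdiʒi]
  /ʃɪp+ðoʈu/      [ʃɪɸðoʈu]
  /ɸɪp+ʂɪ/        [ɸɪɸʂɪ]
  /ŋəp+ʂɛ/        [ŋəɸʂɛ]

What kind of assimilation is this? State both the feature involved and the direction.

regressive manner assimilation

Comparing underlying and surface forms, /p/ → [ɸ] is the alternation; the neighbouring /ð/ is constant.
The change stop → fricative matches the manner of the following /ð/, identifying this as manner assimilation.
Place and voice are unchanged, so the assimilation is partial, not total.
Checking the remaining alternation: /p/ → [ɸ] before /ʂ/ (stop → fricative, matching a fricative) — only manner changes, and always toward the following segment.
Nothing changes in [ɴɪpdiʒi]: there the adjacent consonants already agree in manner (/p/ and /d/ are both stops), so this form is consistent with the same rule.
Since the segment that changes precedes the conditioning segment, the assimilation is regressive.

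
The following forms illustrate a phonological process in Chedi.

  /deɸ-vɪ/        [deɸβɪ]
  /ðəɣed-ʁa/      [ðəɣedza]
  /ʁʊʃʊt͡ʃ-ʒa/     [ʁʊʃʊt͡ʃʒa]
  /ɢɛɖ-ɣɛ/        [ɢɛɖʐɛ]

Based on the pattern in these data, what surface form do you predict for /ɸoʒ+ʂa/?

[ɸoʒʃa]

The data show progressive place assimilation: /v/ → [β] after /ɸ/; /ʁ/ → [z] after /d/; /ɣ/ → [ʐ] after /ɖ/. In each pair only place changes, matching the preceding consonant, while manner and voice stay constant.
Nothing changes in [ʁʊʃʊt͡ʃʒa]: there the adjacent consonants already agree in place (/ʒ/ and /t͡ʃ/ are both postalveolar), so this form is consistent with the same rule.
/ʂ/ is a voiceless retroflex fricative. The preceding trigger /ʒ/ is postalveolar, so /ʂ/ must become postalveolar as well.
Changing only its place to postalveolar gives [ʃ] — the voiceless postalveolar fricative.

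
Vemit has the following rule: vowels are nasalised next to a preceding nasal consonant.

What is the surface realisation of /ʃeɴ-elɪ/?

/e/ sits next to the nasal /ɴ/ and is therefore nasalised to [ẽ].

[ʃeɴẽlɪ]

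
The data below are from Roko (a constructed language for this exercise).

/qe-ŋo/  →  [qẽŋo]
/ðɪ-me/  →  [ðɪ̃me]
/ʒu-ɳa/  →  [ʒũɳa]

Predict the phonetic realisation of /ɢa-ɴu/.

The data show regressive nasality assimilation (vowel nasalisation): /e/ → [ẽ] before /ŋ/; /ɪ/ → [ɪ̃] before /m/; /u/ → [ũ] before /ɳ/ — a vowel is nasalised by an immediately following nasal consonant.
/a/ sits next to the nasal /ɴ/ and is therefore nasalised to [ã].

[ɢãɴu]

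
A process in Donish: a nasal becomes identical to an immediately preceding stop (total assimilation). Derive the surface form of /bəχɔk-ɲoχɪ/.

/ɲ/ is the segment targeted by the rule; it sits immediately after /k/, so it assimilates completely and surfaces as [k].

[bəχɔkkoχɪ]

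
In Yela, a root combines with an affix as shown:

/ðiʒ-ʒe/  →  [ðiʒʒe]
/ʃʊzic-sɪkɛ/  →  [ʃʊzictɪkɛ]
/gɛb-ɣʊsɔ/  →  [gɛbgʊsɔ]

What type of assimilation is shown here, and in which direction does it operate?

Comparing underlying and surface forms, /s/ → [t] is the alternation; the neighbouring /c/ is constant.
The change fricative → stop matches the manner of the preceding /c/, identifying this as manner assimilation.
Place and voice are unchanged, so the assimilation is partial, not total.
Checking the remaining alternation: /ɣ/ → [g] after /b/ (fricative → stop, matching a stop) — only manner changes, and always toward the preceding segment.
No alternation appears in [ðiʒʒe]: there the adjacent consonants already agree in manner (/ʒ/ and /ʒ/ are both fricatives), so this form is consistent with the same rule.
Since the segment that changes follows the conditioning segment, the assimilation is progressive.

progressive manner assimilation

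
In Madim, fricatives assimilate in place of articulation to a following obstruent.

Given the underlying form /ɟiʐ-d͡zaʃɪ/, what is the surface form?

/ʐ/ is a voiced retroflex fricative. The following trigger /d͡z/ is alveolar, so /ʐ/ must become alveolar as well.
Changing only its place to alveolar gives [z] — the voiced alveolar fricative.

[ɟizd͡zaʃɪ]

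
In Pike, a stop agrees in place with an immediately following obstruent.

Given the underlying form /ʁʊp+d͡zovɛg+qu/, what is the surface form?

[ʁʊtd͡zovɛɢqu]

/p/ is a voiceless bilabial stop. The following trigger /d͡z/ is alveolar, so /p/ must become alveolar as well.
Changing only its place to alveolar gives [t] — the voiceless alveolar stop.
The same rule applies at the second boundary: /g/ → [ɢ] next to /q/.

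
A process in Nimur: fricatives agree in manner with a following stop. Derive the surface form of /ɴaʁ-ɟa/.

[ɴaɢɟa]

/ʁ/ is a voiced uvular fricative. The following trigger /ɟ/ is a stop, so /ʁ/ must become a stop as well.
A voiced uvular stop is [ɢ], so the surface segment is [ɢ].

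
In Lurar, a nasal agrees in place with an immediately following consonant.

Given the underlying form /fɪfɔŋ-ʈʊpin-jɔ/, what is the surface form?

The rule targets /ŋ/ (voiced velar nasal), which sits before the trigger /ʈ/ (retroflex).
A voiced retroflex nasal is [ɳ], so the surface segment is [ɳ].
The same rule applies at the second boundary: /n/ → [ɲ] next to /j/.

[fɪfɔɳʈʊpiɲjɔ]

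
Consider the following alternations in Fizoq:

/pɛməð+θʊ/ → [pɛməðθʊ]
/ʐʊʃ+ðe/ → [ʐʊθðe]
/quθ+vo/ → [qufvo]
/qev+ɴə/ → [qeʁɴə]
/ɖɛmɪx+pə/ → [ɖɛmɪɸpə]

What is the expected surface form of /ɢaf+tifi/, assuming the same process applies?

The data show regressive place assimilation: /ʃ/ → [θ] before /ð/; /θ/ → [f] before /v/; /v/ → [ʁ] before /ɴ/; /x/ → [ɸ] before /p/. In each pair only place changes, matching the following consonant, while manner and voice stay constant.
No alternation appears in [pɛməðθʊ]: there the adjacent consonants already agree in place (/ð/ and /θ/ are both dental), so this form is consistent with the same rule.
/f/ is a voiceless labiodental fricative. The following trigger /t/ is alveolar, so /f/ must become alveolar as well.
The voiceless alveolar fricative is [s], so /f/ → [s].

[ɢastifi]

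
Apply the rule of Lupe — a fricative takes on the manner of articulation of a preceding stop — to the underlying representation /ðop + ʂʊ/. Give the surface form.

The rule targets /ʂ/ (voiceless retroflex fricative), which sits after the trigger /p/ (stop).
Changing only its manner to stop gives [ʈ] — the voiceless retroflex stop.

[ðopʈʊ]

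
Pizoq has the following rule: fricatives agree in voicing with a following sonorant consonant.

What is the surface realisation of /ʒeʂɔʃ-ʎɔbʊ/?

[ʒeʂɔʒʎɔbʊ]

The rule targets /ʃ/ (voiceless postalveolar fricative), which sits before the trigger /ʎ/ (voiced).
Changing only its voicing to voiced gives [ʒ] — the voiced postalveolar fricative.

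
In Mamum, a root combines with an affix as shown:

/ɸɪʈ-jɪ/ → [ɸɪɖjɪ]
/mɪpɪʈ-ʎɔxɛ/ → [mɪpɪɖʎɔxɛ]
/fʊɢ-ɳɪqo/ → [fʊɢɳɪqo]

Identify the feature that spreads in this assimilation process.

The segment that alternates is /ʈ/, which surfaces as [ɖ] when adjacent to /j/.
/ʈ/ is voiceless while /j/ is voiced; the output [ɖ] is voiced, matching the trigger — so the feature that spreads is voicing.
Checking the remaining alternation: /ʈ/ → [ɖ] before /ʎ/ (voiceless → voiced, matching voiced) — only voicing changes, and always toward the following segment.
Nothing changes in [fʊɢɳɪqo]: there the adjacent consonants already agree in voicing (/ɢ/ and /ɳ/ are both voiced), so this form is consistent with the same rule.

voicing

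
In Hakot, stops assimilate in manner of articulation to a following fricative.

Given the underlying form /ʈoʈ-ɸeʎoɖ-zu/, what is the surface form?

[ʈoʂɸeʎoʐzu]

/ʈ/ is a voiceless retroflex stop. The following trigger /ɸ/ is a fricative, so /ʈ/ must become a fricative as well.
A voiceless retroflex fricative is [ʂ], so the surface segment is [ʂ].
At the second juncture, /ɖ/ likewise becomes [ʐ] adjacent to /z/.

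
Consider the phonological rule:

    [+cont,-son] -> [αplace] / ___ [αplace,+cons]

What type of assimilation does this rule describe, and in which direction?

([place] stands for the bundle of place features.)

regressive place assimilation

The shared variable α links the value of the place features (abbreviated [place]) on the target to the same value on the neighbouring segment, so place is the feature that assimilates.
Since the environment is written after the underscore, the trigger follows the target; the direction is regressive.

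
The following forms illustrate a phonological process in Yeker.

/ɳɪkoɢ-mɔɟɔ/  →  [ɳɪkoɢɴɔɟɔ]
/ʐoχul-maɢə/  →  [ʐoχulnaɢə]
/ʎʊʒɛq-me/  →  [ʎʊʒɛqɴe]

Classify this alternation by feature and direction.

progressive place assimilation

The segment that alternates is /m/, which surfaces as [ɴ] when adjacent to /ɢ/.
The change bilabial → uvular matches the place of the preceding /ɢ/, identifying this as place assimilation.
Manner and voice are unchanged, so the assimilation is partial, not total.
The same holds elsewhere in the data: /m/ → [n] after /l/ (bilabial → alveolar, matching alveolar); /m/ → [ɴ] after /q/ (bilabial → uvular, matching uvular) — only place changes, and always toward the preceding segment.
The trigger is the preceding segment, so the direction is progressive (perseverative).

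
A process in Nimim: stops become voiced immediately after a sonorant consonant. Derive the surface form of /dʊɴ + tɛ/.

The rule targets /t/ (voiceless alveolar stop), which sits after the trigger /ɴ/ (voiced).
The voiced alveolar stop is [d], so /t/ → [d].

[dʊɴdɛ]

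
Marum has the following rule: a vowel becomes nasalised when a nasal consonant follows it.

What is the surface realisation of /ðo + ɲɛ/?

[ðõɲɛ]

/o/ sits next to the nasal /ɲ/ and is therefore nasalised to [õ].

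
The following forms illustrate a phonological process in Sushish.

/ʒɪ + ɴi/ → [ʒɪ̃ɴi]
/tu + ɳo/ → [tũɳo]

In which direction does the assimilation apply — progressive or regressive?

The vowel /ɪ/ surfaces as nasalised [ɪ̃] next to the following nasal /ɴ/ — it has acquired the [+nasal] feature of its neighbour.
Likewise in the remaining data: /u/ → [ũ] before /ɳ/ — each time a vowel is nasalised next to a following nasal.
Because the conditioning nasal is to the right of the vowel that changes, the process is regressive (anticipatory).

regressive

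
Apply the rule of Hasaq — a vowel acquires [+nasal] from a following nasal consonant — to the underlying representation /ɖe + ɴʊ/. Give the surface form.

/e/ sits next to the nasal /ɴ/ and is therefore nasalised to [ẽ].

[ɖẽɴʊ]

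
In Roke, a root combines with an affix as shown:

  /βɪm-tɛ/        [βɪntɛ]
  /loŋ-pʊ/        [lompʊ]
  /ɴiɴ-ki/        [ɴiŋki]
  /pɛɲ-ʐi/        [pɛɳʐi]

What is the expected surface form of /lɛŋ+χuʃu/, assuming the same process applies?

[lɛɴχuʃu]

The data show regressive place assimilation: /m/ → [n] before /t/; /ŋ/ → [m] before /p/; /ɴ/ → [ŋ] before /k/; /ɲ/ → [ɳ] before /ʐ/. In each pair only place changes, matching the following consonant, while manner and voice stay constant.
/ŋ/ is a voiced velar nasal. The following trigger /χ/ is uvular, so /ŋ/ must become uvular as well.
The voiced uvular nasal is [ɴ], so /ŋ/ → [ɴ].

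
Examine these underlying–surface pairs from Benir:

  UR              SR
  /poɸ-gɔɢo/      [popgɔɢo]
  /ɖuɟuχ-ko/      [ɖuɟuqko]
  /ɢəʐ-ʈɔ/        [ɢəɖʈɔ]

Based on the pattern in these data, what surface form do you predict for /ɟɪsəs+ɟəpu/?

[ɟɪsətɟəpu]

The data show regressive manner assimilation: /ɸ/ → [p] before /g/; /χ/ → [q] before /k/; /ʐ/ → [ɖ] before /ʈ/. In each pair only manner changes, matching the following consonant, while place and voice stay constant.
/s/ is a voiceless alveolar fricative. The following trigger /ɟ/ is a stop, so /s/ must become a stop as well.
The voiceless alveolar stop is [t], so /s/ → [t].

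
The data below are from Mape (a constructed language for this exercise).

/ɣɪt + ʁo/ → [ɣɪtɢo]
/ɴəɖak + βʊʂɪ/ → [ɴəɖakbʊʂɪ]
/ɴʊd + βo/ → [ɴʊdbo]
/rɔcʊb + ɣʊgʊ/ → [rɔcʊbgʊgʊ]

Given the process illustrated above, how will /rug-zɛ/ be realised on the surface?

[rugdɛ]

The data show progressive manner assimilation: /ʁ/ → [ɢ] after /t/; /β/ → [b] after /k/; /β/ → [b] after /d/; /ɣ/ → [g] after /b/. In each pair only manner changes, matching the preceding consonant, while place and voice stay constant.
The rule targets /z/ (voiced alveolar fricative), which sits after the trigger /g/ (stop).
A voiced alveolar stop is [d], so the surface segment is [d].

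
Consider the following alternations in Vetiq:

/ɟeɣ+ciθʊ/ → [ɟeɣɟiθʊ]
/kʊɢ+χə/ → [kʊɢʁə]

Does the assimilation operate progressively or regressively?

progressive

Underlying /c/ is realised as [ɟ] next to /ɣ/; /ɣ/ itself does not change.
/c/ is voiceless while /ɣ/ is voiced; the output [ɟ] is voiced, matching the trigger — so the feature that spreads is voicing.
The other alternating form patterns the same way: /χ/ → [ʁ] after /ɢ/ (voiceless → voiced, matching voiced) — only voicing changes, and always toward the preceding segment.
Since the segment that changes follows the conditioning segment, the assimilation is progressive.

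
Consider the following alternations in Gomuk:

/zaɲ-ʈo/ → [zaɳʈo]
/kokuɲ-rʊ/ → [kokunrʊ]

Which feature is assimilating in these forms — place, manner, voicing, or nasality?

place

Comparing underlying and surface forms, /ɲ/ → [ɳ] is the alternation; the neighbouring /ʈ/ is constant.
The change palatal → retroflex matches the place of the following /ʈ/, identifying this as place assimilation.
Checking the remaining alternation: /ɲ/ → [n] before /r/ (palatal → alveolar, matching alveolar) — only place changes, and always toward the following segment.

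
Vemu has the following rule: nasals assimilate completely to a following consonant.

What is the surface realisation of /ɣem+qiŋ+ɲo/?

/m/ is the segment targeted by the rule; it sits immediately before /q/, so it assimilates completely and surfaces as [q].
The same rule applies at the second boundary: /ŋ/ → [ɲ] next to /ɲ/.

[ɣeqqiɲɲo]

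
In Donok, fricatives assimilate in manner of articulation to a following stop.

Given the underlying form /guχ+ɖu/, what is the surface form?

[guqɖu]

/χ/ is a voiceless uvular fricative. The following trigger /ɖ/ is a stop, so /χ/ must become a stop as well.
The voiceless uvular stop is [q], so /χ/ → [q].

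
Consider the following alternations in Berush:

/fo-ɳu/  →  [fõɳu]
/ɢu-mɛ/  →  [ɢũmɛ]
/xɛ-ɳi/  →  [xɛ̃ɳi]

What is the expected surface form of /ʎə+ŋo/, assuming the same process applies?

The data show regressive nasality assimilation (vowel nasalisation): /o/ → [õ] before /ɳ/; /u/ → [ũ] before /m/; /ɛ/ → [ɛ̃] before /ɳ/ — a vowel is nasalised by an immediately following nasal consonant.
/ə/ sits next to the nasal /ŋ/ and is therefore nasalised to [ə̃].

[ʎə̃ŋo]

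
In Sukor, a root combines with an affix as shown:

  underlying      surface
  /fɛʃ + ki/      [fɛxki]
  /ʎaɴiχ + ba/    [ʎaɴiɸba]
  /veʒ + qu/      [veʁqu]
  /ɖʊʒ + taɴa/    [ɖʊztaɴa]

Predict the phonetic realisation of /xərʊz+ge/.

The data show regressive place assimilation: /ʃ/ → [x] before /k/; /χ/ → [ɸ] before /b/; /ʒ/ → [ʁ] before /q/; /ʒ/ → [z] before /t/. In each pair only place changes, matching the following consonant, while manner and voice stay constant.
/z/ is a voiced alveolar fricative. The following trigger /g/ is velar, so /z/ must become velar as well.
Changing only its place to velar gives [ɣ] — the voiced velar fricative.

[xərʊɣge]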